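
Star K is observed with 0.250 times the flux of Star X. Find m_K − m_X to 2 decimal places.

m_K − m_X = −2.5 log₁₀(F_K/F_X) = −2.5 log₁₀(0.250) = −2.5 × (-0.602) = 1.505.

1.51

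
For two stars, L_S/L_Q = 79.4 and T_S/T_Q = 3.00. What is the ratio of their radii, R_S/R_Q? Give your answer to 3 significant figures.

L ∝ R²T⁴ gives R ∝ √L / T², so
R_S/R_Q = √(79.4) / (3.00)² = 8.911 / 9.000 = 0.9901.

0.990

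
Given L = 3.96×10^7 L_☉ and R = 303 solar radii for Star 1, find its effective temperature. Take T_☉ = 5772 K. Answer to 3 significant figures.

T/T_☉ = (L/L_☉)^(1/4) / (R/R_☉)^(1/2)
T = 5772 × (3.96×10^7)^(1/4) / √(303) = 5772 × 79.33 / 17.41 = 2.630×10^4 K.

2.63×10^4 K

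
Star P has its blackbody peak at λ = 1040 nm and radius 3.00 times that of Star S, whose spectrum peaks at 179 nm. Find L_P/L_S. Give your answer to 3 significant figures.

Wien's law gives T ∝ 1/λ_max, so T_P/T_S = λ_S/λ_P = 179/1040 = 0.1721.
Then L ∝ R²T⁴ gives L_P/L_S = (3.00)² × (0.1721)⁴ = 9.000 × 8.776×10^-4 = 0.007898.

0.00790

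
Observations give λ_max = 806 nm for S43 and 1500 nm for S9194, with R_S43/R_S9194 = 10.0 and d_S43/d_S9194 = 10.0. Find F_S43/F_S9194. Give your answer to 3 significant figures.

Wien's law: T_S43/T_S9194 = λ_S9194/λ_S43 = 1500/806 = 1.861.
L_S43/L_S9194 = (R_S43/R_S9194)²(T_S43/T_S9194)⁴ = (10.0)²(1.861)⁴ = 1200.
F_S43/F_S9194 = (L_S43/L_S9194)/(d_S43/d_S9194)² = 1200/(10.0)² = 12.00.

12.0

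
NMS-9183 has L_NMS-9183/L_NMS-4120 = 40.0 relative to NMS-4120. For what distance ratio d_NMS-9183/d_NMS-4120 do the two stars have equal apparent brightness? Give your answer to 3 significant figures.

6.32

Equal flux requires L_NMS-9183/d_NMS-9183² = L_NMS-4120/d_NMS-4120², so d_NMS-9183/d_NMS-4120 = √(L_NMS-9183/L_NMS-4120)
= √(40.0) = 6.325.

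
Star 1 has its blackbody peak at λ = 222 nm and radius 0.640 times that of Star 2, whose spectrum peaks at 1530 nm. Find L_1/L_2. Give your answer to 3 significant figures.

924

Wien's law gives T ∝ 1/λ_max, so T_1/T_2 = λ_2/λ_1 = 1530/222 = 6.892.
Then L ∝ R²T⁴ gives L_1/L_2 = (0.640)² × (6.892)⁴ = 0.4096 × 2256 = 924.1.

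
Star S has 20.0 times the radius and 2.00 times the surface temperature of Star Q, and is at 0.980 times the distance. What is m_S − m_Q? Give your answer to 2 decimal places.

-9.56

L_S/L_Q = (20.0)²(2.00)⁴ = 6400.
F_S/F_Q = (L_S/L_Q)/(d_S/d_Q)² = 6400/0.9604 = 6664.
m_S − m_Q = −2.5 log₁₀(6664) = -9.56.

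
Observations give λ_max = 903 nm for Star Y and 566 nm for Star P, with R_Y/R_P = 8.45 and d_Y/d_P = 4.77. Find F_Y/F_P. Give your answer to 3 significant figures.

Wien's law: T_Y/T_P = λ_P/λ_Y = 566/903 = 0.6268.
L_Y/L_P = (R_Y/R_P)²(T_Y/T_P)⁴ = (8.45)²(0.6268)⁴ = 11.02.
F_Y/F_P = (L_Y/L_P)/(d_Y/d_P)² = 11.02/(4.77)² = 0.4844.

0.484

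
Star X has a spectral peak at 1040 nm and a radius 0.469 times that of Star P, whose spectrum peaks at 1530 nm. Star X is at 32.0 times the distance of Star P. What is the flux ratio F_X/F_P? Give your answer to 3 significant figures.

Wien's law: T_X/T_P = λ_P/λ_X = 1530/1040 = 1.471.
L_X/L_P = (R_X/R_P)²(T_X/T_P)⁴ = (0.469)²(1.471)⁴ = 1.030.
F_X/F_P = (L_X/L_P)/(d_X/d_P)² = 1.030/(32.0)² = 0.001006.

0.00101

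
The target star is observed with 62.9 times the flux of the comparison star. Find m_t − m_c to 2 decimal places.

m_t − m_c = −2.5 log₁₀(F_t/F_c) = −2.5 log₁₀(62.9) = −2.5 × (1.799) = -4.497.

-4.50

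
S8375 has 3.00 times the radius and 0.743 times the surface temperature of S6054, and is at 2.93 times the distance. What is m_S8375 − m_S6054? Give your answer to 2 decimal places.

1.24

L_S8375/L_S6054 = (3.00)²(0.743)⁴ = 2.743.
F_S8375/F_S6054 = (L_S8375/L_S6054)/(d_S8375/d_S6054)² = 2.743/8.585 = 0.3195.
m_S8375 − m_S6054 = −2.5 log₁₀(0.3195) = 1.24.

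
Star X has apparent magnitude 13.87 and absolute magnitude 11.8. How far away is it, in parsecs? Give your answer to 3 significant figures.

m − M = 5 log₁₀(d/10 pc)
13.87 − (11.8) = 2.07 = 5 log₁₀(d/10)
d = 10 × 10^(2.07/5) = 10 × 10^0.414 = 25.94 pc.

25.9 pc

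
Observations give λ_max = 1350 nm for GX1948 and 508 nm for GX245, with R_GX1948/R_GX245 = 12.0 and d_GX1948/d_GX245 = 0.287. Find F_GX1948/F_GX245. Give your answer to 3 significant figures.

Wien's law: T_GX1948/T_GX245 = λ_GX245/λ_GX1948 = 508/1350 = 0.3763.
L_GX1948/L_GX245 = (R_GX1948/R_GX245)²(T_GX1948/T_GX245)⁴ = (12.0)²(0.3763)⁴ = 2.887.
F_GX1948/F_GX245 = (L_GX1948/L_GX245)/(d_GX1948/d_GX245)² = 2.887/(0.287)² = 35.05.

35.1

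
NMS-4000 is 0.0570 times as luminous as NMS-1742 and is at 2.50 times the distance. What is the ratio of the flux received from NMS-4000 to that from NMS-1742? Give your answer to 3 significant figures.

0.00912

F = L/(4πd²), so F_NMS-4000/F_NMS-1742 = (L_NMS-4000/L_NMS-1742) / (d_NMS-4000/d_NMS-1742)²
= 0.0570 / (2.50)² = 0.0570 / 6.250 = 0.009120.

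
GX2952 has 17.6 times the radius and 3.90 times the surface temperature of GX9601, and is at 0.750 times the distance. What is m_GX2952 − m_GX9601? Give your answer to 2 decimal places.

L_GX2952/L_GX9601 = (17.6)²(3.90)⁴ = 7.166×10^4.
F_GX2952/F_GX9601 = (L_GX2952/L_GX9601)/(d_GX2952/d_GX9601)² = 7.166×10^4/0.5625 = 1.274×10^5.
m_GX2952 − m_GX9601 = −2.5 log₁₀(1.274×10^5) = -12.76.

-12.76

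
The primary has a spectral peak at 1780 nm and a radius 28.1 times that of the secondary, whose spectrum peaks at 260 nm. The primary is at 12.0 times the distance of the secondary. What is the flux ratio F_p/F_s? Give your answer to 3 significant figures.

Wien's law: T_p/T_s = λ_s/λ_p = 260/1780 = 0.1461.
L_p/L_s = (R_p/R_s)²(T_p/T_s)⁴ = (28.1)²(0.1461)⁴ = 0.3594.
F_p/F_s = (L_p/L_s)/(d_p/d_s)² = 0.3594/(12.0)² = 0.002496.

0.00250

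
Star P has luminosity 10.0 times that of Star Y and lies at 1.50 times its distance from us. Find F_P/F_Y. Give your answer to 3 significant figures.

F = L/(4πd²), so F_P/F_Y = (L_P/L_Y) / (d_P/d_Y)²
= 10.0 / (1.50)² = 10.0 / 2.250 = 4.444.

4.44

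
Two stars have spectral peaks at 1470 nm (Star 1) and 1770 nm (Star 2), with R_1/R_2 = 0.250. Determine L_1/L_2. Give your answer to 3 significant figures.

Wien's law gives T ∝ 1/λ_max, so T_1/T_2 = λ_2/λ_1 = 1770/1470 = 1.204.
Then L ∝ R²T⁴ gives L_1/L_2 = (0.250)² × (1.204)⁴ = 0.06250 × 2.102 = 0.1314.

0.131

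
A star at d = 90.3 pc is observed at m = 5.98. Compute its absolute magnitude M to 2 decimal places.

M = m − 5 log₁₀(d/10 pc) = 5.98 − 5 log₁₀(90.3/10)
  = 5.98 − 5 × 0.956 = 5.98 − 4.78 = 1.20.

1.20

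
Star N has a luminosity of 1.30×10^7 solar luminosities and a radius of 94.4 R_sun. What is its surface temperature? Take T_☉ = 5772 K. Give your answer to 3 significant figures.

3.57×10^4 K

T/T_☉ = (L/L_☉)^(1/4) / (R/R_☉)^(1/2)
T = 5772 × (1.30×10^7)^(1/4) / √(94.4) = 5772 × 60.05 / 9.716 = 3.567×10^4 K.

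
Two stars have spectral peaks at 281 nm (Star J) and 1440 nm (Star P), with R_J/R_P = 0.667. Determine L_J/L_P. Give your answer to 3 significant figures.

307

Wien's law gives T ∝ 1/λ_max, so T_J/T_P = λ_P/λ_J = 1440/281 = 5.125.
Then L ∝ R²T⁴ gives L_J/L_P = (0.667)² × (5.125)⁴ = 0.4449 × 689.6 = 306.8.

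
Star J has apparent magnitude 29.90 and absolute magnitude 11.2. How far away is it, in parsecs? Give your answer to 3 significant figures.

m − M = 5 log₁₀(d/10 pc)
29.90 − (11.2) = 18.70 = 5 log₁₀(d/10)
d = 10 × 10^(18.70/5) = 10 × 10^3.740 = 5.495×10^4 pc.

5.50×10^4 pc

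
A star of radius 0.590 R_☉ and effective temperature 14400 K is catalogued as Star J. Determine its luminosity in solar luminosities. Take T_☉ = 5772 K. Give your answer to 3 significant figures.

L/L_☉ = (R/R_☉)² (T/T_☉)⁴ = (0.590)² × (14400/5772)⁴
       = 0.3481 × (2.495)⁴ = 0.3481 × 38.74 = 13.48.

13.5 solar luminosities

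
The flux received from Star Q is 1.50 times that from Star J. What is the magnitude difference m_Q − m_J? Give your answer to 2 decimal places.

-0.44

m_Q − m_J = −2.5 log₁₀(F_Q/F_J) = −2.5 log₁₀(1.50) = −2.5 × (0.176) = -0.440.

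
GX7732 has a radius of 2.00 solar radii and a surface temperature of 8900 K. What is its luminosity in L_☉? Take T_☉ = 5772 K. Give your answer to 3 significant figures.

L/L_☉ = (R/R_☉)² (T/T_☉)⁴ = (2.00)² × (8900/5772)⁴
       = 4.000 × (1.542)⁴ = 4.000 × 5.653 = 22.61.

22.6 L_☉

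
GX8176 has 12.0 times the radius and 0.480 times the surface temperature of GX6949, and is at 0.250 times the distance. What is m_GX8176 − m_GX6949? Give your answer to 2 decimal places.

L_GX8176/L_GX6949 = (12.0)²(0.480)⁴ = 7.644.
F_GX8176/F_GX6949 = (L_GX8176/L_GX6949)/(d_GX8176/d_GX6949)² = 7.644/0.06250 = 122.3.
m_GX8176 − m_GX6949 = −2.5 log₁₀(122.3) = -5.22.

-5.22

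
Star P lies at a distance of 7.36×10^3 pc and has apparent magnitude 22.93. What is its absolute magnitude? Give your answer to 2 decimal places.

8.60

M = m − 5 log₁₀(d/10 pc) = 22.93 − 5 log₁₀(7.36×10^3/10)
  = 22.93 − 5 × 2.867 = 22.93 − 14.33 = 8.60.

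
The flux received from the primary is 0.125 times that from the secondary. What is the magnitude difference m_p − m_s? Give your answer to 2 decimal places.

2.26

m_p − m_s = −2.5 log₁₀(F_p/F_s) = −2.5 log₁₀(0.125) = −2.5 × (-0.903) = 2.258.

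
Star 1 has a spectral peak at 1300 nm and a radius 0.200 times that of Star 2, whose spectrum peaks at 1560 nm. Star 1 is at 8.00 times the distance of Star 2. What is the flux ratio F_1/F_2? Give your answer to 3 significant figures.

0.00130

Wien's law: T_1/T_2 = λ_2/λ_1 = 1560/1300 = 1.200.
L_1/L_2 = (R_1/R_2)²(T_1/T_2)⁴ = (0.200)²(1.200)⁴ = 0.08294.
F_1/F_2 = (L_1/L_2)/(d_1/d_2)² = 0.08294/(8.00)² = 0.001296.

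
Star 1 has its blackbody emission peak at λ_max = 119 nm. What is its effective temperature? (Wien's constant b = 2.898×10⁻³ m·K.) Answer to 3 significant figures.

2.44×10^4 K

T = b/λ_max = 2.898×10⁻³ / (119×10⁻⁹) = 2.435×10^4 K.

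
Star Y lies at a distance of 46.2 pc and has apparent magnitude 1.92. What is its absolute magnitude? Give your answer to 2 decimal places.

M = m − 5 log₁₀(d/10 pc) = 1.92 − 5 log₁₀(46.2/10)
  = 1.92 − 5 × 0.665 = 1.92 − 3.32 = -1.40.

-1.40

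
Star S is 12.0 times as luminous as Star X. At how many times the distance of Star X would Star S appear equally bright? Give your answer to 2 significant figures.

3.5

Equal flux requires L_S/d_S² = L_X/d_X², so d_S/d_X = √(L_S/L_X)
= √(12.0) = 3.464.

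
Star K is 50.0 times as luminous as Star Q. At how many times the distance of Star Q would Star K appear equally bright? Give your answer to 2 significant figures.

Equal flux requires L_K/d_K² = L_Q/d_Q², so d_K/d_Q = √(L_K/L_Q)
= √(50.0) = 7.071.

7.1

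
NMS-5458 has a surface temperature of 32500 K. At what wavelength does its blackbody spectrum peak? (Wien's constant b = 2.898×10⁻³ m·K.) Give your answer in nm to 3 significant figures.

89.2 nm

λ_max = b/T = 2.898×10⁻³ / 32500 = 8.92×10^-8 m = 89.17 nm.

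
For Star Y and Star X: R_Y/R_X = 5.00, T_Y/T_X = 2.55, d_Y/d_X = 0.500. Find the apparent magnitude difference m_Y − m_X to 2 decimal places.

-9.07

L_Y/L_X = (5.00)²(2.55)⁴ = 1057.
F_Y/F_X = (L_Y/L_X)/(d_Y/d_X)² = 1057/0.2500 = 4228.
m_Y − m_X = −2.5 log₁₀(4228) = -9.07.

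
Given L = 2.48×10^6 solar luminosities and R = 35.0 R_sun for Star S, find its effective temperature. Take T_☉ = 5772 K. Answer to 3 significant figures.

T/T_☉ = (L/L_☉)^(1/4) / (R/R_☉)^(1/2)
T = 5772 × (2.48×10^6)^(1/4) / √(35.0) = 5772 × 39.68 / 5.916 = 3.872×10^4 K.

3.87×10^4 K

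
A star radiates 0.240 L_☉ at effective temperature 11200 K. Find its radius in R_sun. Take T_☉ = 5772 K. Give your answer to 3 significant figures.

R/R_☉ = √(L/L_☉) / (T/T_☉)² = √(0.240) / (1.940)²
       = 0.4899 / 3.765 = 0.1301.

0.130 R_sun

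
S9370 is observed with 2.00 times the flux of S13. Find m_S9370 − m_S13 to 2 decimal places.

m_S9370 − m_S13 = −2.5 log₁₀(F_S9370/F_S13) = −2.5 log₁₀(2.00) = −2.5 × (0.301) = -0.753.

-0.75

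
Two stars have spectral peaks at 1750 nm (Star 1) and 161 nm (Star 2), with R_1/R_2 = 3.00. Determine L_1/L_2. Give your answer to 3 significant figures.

6.45×10^-4

Wien's law gives T ∝ 1/λ_max, so T_1/T_2 = λ_2/λ_1 = 161/1750 = 0.09200.
Then L ∝ R²T⁴ gives L_1/L_2 = (3.00)² × (0.09200)⁴ = 9.000 × 7.164×10^-5 = 6.448×10^-4.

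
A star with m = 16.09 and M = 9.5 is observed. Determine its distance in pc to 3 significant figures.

208 pc

m − M = 5 log₁₀(d/10 pc)
16.09 − (9.5) = 6.59 = 5 log₁₀(d/10)
d = 10 × 10^(6.59/5) = 10 × 10^1.318 = 208.0 pc.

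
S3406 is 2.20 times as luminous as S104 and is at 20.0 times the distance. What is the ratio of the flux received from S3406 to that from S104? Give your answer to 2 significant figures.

F = L/(4πd²), so F_S3406/F_S104 = (L_S3406/L_S104) / (d_S3406/d_S104)²
= 2.20 / (20.0)² = 2.20 / 400.0 = 0.005500.

0.0055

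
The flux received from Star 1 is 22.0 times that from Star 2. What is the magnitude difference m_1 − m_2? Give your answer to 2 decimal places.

m_1 − m_2 = −2.5 log₁₀(F_1/F_2) = −2.5 log₁₀(22.0) = −2.5 × (1.342) = -3.356.

-3.36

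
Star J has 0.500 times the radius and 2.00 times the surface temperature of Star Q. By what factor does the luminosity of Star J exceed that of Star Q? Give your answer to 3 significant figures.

From the Stefan–Boltzmann law, L ∝ R²T⁴, so
L_J/L_Q = (R_J/R_Q)² (T_J/T_Q)⁴ = (0.500)² × (2.00)⁴ = 0.2500 × 16.00 = 4.000.

4.00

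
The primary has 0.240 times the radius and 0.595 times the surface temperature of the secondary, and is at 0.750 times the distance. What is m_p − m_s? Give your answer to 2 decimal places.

L_p/L_s = (0.240)²(0.595)⁴ = 0.007219.
F_p/F_s = (L_p/L_s)/(d_p/d_s)² = 0.007219/0.5625 = 0.01283.
m_p − m_s = −2.5 log₁₀(0.01283) = 4.73.

4.73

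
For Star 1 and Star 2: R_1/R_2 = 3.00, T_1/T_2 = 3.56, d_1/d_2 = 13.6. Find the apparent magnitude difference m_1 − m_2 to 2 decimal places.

L_1/L_2 = (3.00)²(3.56)⁴ = 1446.
F_1/F_2 = (L_1/L_2)/(d_1/d_2)² = 1446/185.0 = 7.816.
m_1 − m_2 = −2.5 log₁₀(7.816) = -2.23.

-2.23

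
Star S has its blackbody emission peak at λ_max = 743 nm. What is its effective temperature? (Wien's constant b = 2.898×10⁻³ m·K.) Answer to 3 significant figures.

3.90×10^3 K

T = b/λ_max = 2.898×10⁻³ / (743×10⁻⁹) = 3900 K.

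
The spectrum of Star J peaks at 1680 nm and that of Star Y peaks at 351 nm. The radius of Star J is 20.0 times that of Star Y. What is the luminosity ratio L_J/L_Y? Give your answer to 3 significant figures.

Wien's law gives T ∝ 1/λ_max, so T_J/T_Y = λ_Y/λ_J = 351/1680 = 0.2089.
Then L ∝ R²T⁴ gives L_J/L_Y = (20.0)² × (0.2089)⁴ = 400.0 × 0.001905 = 0.7622.

0.762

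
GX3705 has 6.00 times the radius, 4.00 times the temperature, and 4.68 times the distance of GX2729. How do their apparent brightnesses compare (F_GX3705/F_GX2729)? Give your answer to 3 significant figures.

421

L_GX3705/L_GX2729 = (R_GX3705/R_GX2729)²(T_GX3705/T_GX2729)⁴ = (6.00)² × (4.00)⁴ = 9216.
F_GX3705/F_GX2729 = (L_GX3705/L_GX2729)/(d_GX3705/d_GX2729)² = 9216 / (4.68)² = 420.8.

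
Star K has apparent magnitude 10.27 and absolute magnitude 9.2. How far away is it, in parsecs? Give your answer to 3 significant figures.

m − M = 5 log₁₀(d/10 pc)
10.27 − (9.2) = 1.07 = 5 log₁₀(d/10)
d = 10 × 10^(1.07/5) = 10 × 10^0.214 = 16.37 pc.

16.4 pc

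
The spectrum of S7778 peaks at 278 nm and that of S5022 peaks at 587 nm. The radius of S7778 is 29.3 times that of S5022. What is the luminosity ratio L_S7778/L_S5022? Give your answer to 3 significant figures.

1.71×10^4

Wien's law gives T ∝ 1/λ_max, so T_S7778/T_S5022 = λ_S5022/λ_S7778 = 587/278 = 2.112.
Then L ∝ R²T⁴ gives L_S7778/L_S5022 = (29.3)² × (2.112)⁴ = 858.5 × 19.88 = 1.707×10^4.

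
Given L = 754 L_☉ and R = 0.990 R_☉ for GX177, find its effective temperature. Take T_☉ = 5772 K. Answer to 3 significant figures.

T/T_☉ = (L/L_☉)^(1/4) / (R/R_☉)^(1/2)
T = 5772 × (754)^(1/4) / √(0.990) = 5772 × 5.240 / 0.9950 = 3.040×10^4 K.

3.04×10^4 K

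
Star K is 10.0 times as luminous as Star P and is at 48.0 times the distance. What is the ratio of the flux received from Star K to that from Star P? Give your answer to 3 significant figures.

F = L/(4πd²), so F_K/F_P = (L_K/L_P) / (d_K/d_P)²
= 10.0 / (48.0)² = 10.0 / 2304 = 0.004340.

0.00434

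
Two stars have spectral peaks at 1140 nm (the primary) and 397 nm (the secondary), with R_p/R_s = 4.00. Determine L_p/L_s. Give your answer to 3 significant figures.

0.235

Wien's law gives T ∝ 1/λ_max, so T_p/T_s = λ_s/λ_p = 397/1140 = 0.3482.
Then L ∝ R²T⁴ gives L_p/L_s = (4.00)² × (0.3482)⁴ = 16.00 × 0.01471 = 0.2353.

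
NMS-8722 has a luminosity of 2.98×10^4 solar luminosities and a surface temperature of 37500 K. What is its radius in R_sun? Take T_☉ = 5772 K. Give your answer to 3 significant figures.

4.09 R_sun

R/R_☉ = √(L/L_☉) / (T/T_☉)² = √(2.98×10^4) / (6.497)²
       = 172.6 / 42.21 = 4.090.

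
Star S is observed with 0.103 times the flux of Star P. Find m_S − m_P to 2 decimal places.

2.47

m_S − m_P = −2.5 log₁₀(F_S/F_P) = −2.5 log₁₀(0.103) = −2.5 × (-0.987) = 2.468.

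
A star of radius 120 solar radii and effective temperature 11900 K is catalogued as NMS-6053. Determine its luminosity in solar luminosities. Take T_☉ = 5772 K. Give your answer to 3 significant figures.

2.60×10^5 solar luminosities

L/L_☉ = (R/R_☉)² (T/T_☉)⁴ = (120)² × (11900/5772)⁴
       = 1.440×10^4 × (2.062)⁴ = 1.440×10^4 × 18.07 = 2.602×10^5.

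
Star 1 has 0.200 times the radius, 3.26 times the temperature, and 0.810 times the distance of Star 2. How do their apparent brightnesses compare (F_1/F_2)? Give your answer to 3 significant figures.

L_1/L_2 = (R_1/R_2)²(T_1/T_2)⁴ = (0.200)² × (3.26)⁴ = 4.518.
F_1/F_2 = (L_1/L_2)/(d_1/d_2)² = 4.518 / (0.810)² = 6.886.

6.89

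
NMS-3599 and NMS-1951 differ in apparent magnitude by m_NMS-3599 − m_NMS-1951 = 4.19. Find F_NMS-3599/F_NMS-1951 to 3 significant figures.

0.0211

F_NMS-3599/F_NMS-1951 = 10^(−(m_NMS-3599 − m_NMS-1951)/2.5) = 10^(-4.19/2.5) = 10^-1.676 = 0.02109.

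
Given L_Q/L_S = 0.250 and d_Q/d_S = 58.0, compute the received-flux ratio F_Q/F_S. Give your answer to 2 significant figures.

7.4×10^-5

F = L/(4πd²), so F_Q/F_S = (L_Q/L_S) / (d_Q/d_S)²
= 0.250 / (58.0)² = 0.250 / 3364 = 7.432×10^-5.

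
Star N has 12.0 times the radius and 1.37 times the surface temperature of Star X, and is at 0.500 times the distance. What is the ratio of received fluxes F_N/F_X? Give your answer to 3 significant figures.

2.03×10^3

L_N/L_X = (R_N/R_X)²(T_N/T_X)⁴ = (12.0)² × (1.37)⁴ = 507.3.
F_N/F_X = (L_N/L_X)/(d_N/d_X)² = 507.3 / (0.500)² = 2029.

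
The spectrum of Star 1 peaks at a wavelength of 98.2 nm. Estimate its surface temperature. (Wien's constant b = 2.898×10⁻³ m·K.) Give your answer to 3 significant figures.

T = b/λ_max = 2.898×10⁻³ / (98.2×10⁻⁹) = 2.951×10^4 K.

2.95×10^4 K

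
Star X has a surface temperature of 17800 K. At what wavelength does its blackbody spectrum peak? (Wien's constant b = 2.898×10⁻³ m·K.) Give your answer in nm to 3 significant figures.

163 nm

λ_max = b/T = 2.898×10⁻³ / 17800 = 1.63×10^-7 m = 162.8 nm.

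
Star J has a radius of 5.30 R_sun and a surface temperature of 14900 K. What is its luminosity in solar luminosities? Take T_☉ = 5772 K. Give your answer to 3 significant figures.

L/L_☉ = (R/R_☉)² (T/T_☉)⁴ = (5.30)² × (14900/5772)⁴
       = 28.09 × (2.581)⁴ = 28.09 × 44.41 = 1247.

1.25×10^3 solar luminosities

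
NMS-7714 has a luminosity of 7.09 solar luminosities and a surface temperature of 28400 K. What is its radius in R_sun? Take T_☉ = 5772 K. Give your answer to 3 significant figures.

0.110 R_sun

R/R_☉ = √(L/L_☉) / (T/T_☉)² = √(7.09) / (4.920)²
       = 2.663 / 24.21 = 0.1100.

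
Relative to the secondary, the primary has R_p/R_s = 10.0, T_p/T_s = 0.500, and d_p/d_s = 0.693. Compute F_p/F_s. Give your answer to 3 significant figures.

L_p/L_s = (R_p/R_s)²(T_p/T_s)⁴ = (10.0)² × (0.500)⁴ = 6.250.
F_p/F_s = (L_p/L_s)/(d_p/d_s)² = 6.250 / (0.693)² = 13.01.

13.0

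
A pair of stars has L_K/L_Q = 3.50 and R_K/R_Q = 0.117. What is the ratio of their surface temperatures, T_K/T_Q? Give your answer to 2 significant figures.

4.0

L ∝ R²T⁴ gives T ∝ (L/R²)^(1/4), so
T_K/T_Q = (3.50 / 0.117²)^(1/4) = (255.7)^(1/4) = 3.999.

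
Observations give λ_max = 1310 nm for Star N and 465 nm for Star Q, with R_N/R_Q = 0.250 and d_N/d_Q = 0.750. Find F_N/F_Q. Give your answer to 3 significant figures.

Wien's law: T_N/T_Q = λ_Q/λ_N = 465/1310 = 0.3550.
L_N/L_Q = (R_N/R_Q)²(T_N/T_Q)⁴ = (0.250)²(0.3550)⁴ = 9.922×10^-4.
F_N/F_Q = (L_N/L_Q)/(d_N/d_Q)² = 9.922×10^-4/(0.750)² = 0.001764.

0.00176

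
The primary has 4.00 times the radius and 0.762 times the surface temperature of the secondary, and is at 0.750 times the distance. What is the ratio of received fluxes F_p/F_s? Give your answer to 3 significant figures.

9.59

L_p/L_s = (R_p/R_s)²(T_p/T_s)⁴ = (4.00)² × (0.762)⁴ = 5.394.
F_p/F_s = (L_p/L_s)/(d_p/d_s)² = 5.394 / (0.750)² = 9.590.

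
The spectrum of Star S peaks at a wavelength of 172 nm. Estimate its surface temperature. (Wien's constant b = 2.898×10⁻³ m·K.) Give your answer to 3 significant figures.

1.68×10^4 K

T = b/λ_max = 2.898×10⁻³ / (172×10⁻⁹) = 1.685×10^4 K.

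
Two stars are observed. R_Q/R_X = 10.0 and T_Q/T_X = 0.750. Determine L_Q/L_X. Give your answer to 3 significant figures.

31.6

From the Stefan–Boltzmann law, L ∝ R²T⁴, so
L_Q/L_X = (R_Q/R_X)² (T_Q/T_X)⁴ = (10.0)² × (0.750)⁴ = 100.0 × 0.3164 = 31.64.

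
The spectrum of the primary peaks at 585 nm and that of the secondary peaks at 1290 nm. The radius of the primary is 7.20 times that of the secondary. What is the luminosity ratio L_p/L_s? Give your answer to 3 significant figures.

Wien's law gives T ∝ 1/λ_max, so T_p/T_s = λ_s/λ_p = 1290/585 = 2.205.
Then L ∝ R²T⁴ gives L_p/L_s = (7.20)² × (2.205)⁴ = 51.84 × 23.64 = 1226.

1.23×10^3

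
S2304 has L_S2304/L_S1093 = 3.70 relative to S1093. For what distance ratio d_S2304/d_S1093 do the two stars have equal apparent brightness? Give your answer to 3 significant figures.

1.92

Equal flux requires L_S2304/d_S2304² = L_S1093/d_S1093², so d_S2304/d_S1093 = √(L_S2304/L_S1093)
= √(3.70) = 1.924.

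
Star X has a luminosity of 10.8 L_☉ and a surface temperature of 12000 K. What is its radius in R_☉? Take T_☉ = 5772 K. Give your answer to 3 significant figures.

R/R_☉ = √(L/L_☉) / (T/T_☉)² = √(10.8) / (2.079)²
       = 3.286 / 4.322 = 0.7603.

0.760 R_☉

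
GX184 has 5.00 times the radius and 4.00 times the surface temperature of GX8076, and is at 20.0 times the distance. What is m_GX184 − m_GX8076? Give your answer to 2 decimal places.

L_GX184/L_GX8076 = (5.00)²(4.00)⁴ = 6400.
F_GX184/F_GX8076 = (L_GX184/L_GX8076)/(d_GX184/d_GX8076)² = 6400/400.0 = 16.00.
m_GX184 − m_GX8076 = −2.5 log₁₀(16.00) = -3.01.

-3.01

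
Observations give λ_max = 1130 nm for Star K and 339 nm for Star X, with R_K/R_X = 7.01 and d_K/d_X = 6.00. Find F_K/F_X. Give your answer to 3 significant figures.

0.0111

Wien's law: T_K/T_X = λ_X/λ_K = 339/1130 = 0.3000.
L_K/L_X = (R_K/R_X)²(T_K/T_X)⁴ = (7.01)²(0.3000)⁴ = 0.3980.
F_K/F_X = (L_K/L_X)/(d_K/d_X)² = 0.3980/(6.00)² = 0.01106.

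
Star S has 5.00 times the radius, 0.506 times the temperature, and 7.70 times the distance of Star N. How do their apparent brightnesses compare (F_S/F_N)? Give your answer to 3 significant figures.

L_S/L_N = (R_S/R_N)²(T_S/T_N)⁴ = (5.00)² × (0.506)⁴ = 1.639.
F_S/F_N = (L_S/L_N)/(d_S/d_N)² = 1.639 / (7.70)² = 0.02764.

0.0276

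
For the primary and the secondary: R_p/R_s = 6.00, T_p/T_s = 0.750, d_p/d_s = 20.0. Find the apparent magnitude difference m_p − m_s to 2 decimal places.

3.86

L_p/L_s = (6.00)²(0.750)⁴ = 11.39.
F_p/F_s = (L_p/L_s)/(d_p/d_s)² = 11.39/400.0 = 0.02848.
m_p − m_s = −2.5 log₁₀(0.02848) = 3.86.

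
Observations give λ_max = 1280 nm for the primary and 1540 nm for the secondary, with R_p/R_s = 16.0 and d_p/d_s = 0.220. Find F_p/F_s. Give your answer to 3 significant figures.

1.11×10^4

Wien's law: T_p/T_s = λ_s/λ_p = 1540/1280 = 1.203.
L_p/L_s = (R_p/R_s)²(T_p/T_s)⁴ = (16.0)²(1.203)⁴ = 536.4.
F_p/F_s = (L_p/L_s)/(d_p/d_s)² = 536.4/(0.220)² = 1.108×10^4.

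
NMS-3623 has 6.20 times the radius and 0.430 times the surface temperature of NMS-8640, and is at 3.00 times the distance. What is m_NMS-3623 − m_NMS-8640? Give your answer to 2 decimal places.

L_NMS-3623/L_NMS-8640 = (6.20)²(0.430)⁴ = 1.314.
F_NMS-3623/F_NMS-8640 = (L_NMS-3623/L_NMS-8640)/(d_NMS-3623/d_NMS-8640)² = 1.314/9.000 = 0.1460.
m_NMS-3623 − m_NMS-8640 = −2.5 log₁₀(0.1460) = 2.09.

2.09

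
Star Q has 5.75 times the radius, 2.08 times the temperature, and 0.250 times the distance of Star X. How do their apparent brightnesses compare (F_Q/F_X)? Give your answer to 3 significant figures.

L_Q/L_X = (R_Q/R_X)²(T_Q/T_X)⁴ = (5.75)² × (2.08)⁴ = 618.9.
F_Q/F_X = (L_Q/L_X)/(d_Q/d_X)² = 618.9 / (0.250)² = 9902.

9.90×10^3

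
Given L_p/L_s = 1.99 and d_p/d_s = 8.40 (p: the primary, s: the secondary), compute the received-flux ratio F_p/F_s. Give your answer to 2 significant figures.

F = L/(4πd²), so F_p/F_s = (L_p/L_s) / (d_p/d_s)²
= 1.99 / (8.40)² = 1.99 / 70.56 = 0.02820.

0.028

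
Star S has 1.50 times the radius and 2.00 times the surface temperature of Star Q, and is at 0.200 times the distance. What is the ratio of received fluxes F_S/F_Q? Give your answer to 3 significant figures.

900

L_S/L_Q = (R_S/R_Q)²(T_S/T_Q)⁴ = (1.50)² × (2.00)⁴ = 36.00.
F_S/F_Q = (L_S/L_Q)/(d_S/d_Q)² = 36.00 / (0.200)² = 900.0.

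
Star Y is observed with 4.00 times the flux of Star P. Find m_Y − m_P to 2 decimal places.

m_Y − m_P = −2.5 log₁₀(F_Y/F_P) = −2.5 log₁₀(4.00) = −2.5 × (0.602) = -1.505.

-1.51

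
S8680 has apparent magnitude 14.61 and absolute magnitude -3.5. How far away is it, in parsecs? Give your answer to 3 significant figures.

4.19×10^4 pc

m − M = 5 log₁₀(d/10 pc)
14.61 − (-3.5) = 18.11 = 5 log₁₀(d/10)
d = 10 × 10^(18.11/5) = 10 × 10^3.622 = 4.188×10^4 pc.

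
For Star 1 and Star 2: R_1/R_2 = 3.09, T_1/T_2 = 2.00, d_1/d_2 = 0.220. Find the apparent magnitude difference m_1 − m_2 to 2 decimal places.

-8.75

L_1/L_2 = (3.09)²(2.00)⁴ = 152.8.
F_1/F_2 = (L_1/L_2)/(d_1/d_2)² = 152.8/0.04840 = 3156.
m_1 − m_2 = −2.5 log₁₀(3156) = -8.75.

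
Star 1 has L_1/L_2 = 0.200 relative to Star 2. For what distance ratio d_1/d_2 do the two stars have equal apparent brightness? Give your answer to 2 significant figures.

Equal flux requires L_1/d_1² = L_2/d_2², so d_1/d_2 = √(L_1/L_2)
= √(0.200) = 0.4472.

0.45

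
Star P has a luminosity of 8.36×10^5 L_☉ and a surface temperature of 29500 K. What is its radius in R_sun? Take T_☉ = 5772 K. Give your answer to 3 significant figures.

R/R_☉ = √(L/L_☉) / (T/T_☉)² = √(8.36×10^5) / (5.111)²
       = 914.3 / 26.12 = 35.00.

35.0 R_sun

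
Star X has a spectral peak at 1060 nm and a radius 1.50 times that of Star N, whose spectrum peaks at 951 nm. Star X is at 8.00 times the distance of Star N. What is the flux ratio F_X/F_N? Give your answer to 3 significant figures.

0.0228

Wien's law: T_X/T_N = λ_N/λ_X = 951/1060 = 0.8972.
L_X/L_N = (R_X/R_N)²(T_X/T_N)⁴ = (1.50)²(0.8972)⁴ = 1.458.
F_X/F_N = (L_X/L_N)/(d_X/d_N)² = 1.458/(8.00)² = 0.02278.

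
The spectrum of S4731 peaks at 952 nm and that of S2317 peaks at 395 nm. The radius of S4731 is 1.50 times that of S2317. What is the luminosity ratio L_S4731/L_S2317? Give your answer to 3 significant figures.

0.0667

Wien's law gives T ∝ 1/λ_max, so T_S4731/T_S2317 = λ_S2317/λ_S4731 = 395/952 = 0.4149.
Then L ∝ R²T⁴ gives L_S4731/L_S2317 = (1.50)² × (0.4149)⁴ = 2.250 × 0.02964 = 0.06668.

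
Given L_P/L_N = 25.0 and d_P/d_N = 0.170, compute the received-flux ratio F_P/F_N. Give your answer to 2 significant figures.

F = L/(4πd²), so F_P/F_N = (L_P/L_N) / (d_P/d_N)²
= 25.0 / (0.170)² = 25.0 / 0.02890 = 865.1.

8.7×10^2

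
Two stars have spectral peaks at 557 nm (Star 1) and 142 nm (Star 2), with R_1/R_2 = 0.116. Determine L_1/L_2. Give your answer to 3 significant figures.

5.68×10^-5

Wien's law gives T ∝ 1/λ_max, so T_1/T_2 = λ_2/λ_1 = 142/557 = 0.2549.
Then L ∝ R²T⁴ gives L_1/L_2 = (0.116)² × (0.2549)⁴ = 0.01346 × 0.004224 = 5.684×10^-5.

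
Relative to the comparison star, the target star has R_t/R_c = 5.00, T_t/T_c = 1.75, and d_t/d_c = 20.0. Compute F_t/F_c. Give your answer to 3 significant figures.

L_t/L_c = (R_t/R_c)²(T_t/T_c)⁴ = (5.00)² × (1.75)⁴ = 234.5.
F_t/F_c = (L_t/L_c)/(d_t/d_c)² = 234.5 / (20.0)² = 0.5862.

0.586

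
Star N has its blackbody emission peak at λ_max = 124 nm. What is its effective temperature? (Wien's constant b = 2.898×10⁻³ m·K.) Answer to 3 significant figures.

T = b/λ_max = 2.898×10⁻³ / (124×10⁻⁹) = 2.337×10^4 K.

2.34×10^4 K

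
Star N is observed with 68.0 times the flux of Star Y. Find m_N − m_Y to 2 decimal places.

-4.58

m_N − m_Y = −2.5 log₁₀(F_N/F_Y) = −2.5 log₁₀(68.0) = −2.5 × (1.833) = -4.581.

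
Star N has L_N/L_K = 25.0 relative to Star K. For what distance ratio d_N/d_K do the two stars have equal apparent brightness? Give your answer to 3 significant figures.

Equal flux requires L_N/d_N² = L_K/d_K², so d_N/d_K = √(L_N/L_K)
= √(25.0) = 5.000.

5.00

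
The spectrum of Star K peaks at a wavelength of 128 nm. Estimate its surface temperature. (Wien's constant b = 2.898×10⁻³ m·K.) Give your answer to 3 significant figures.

2.26×10^4 K

T = b/λ_max = 2.898×10⁻³ / (128×10⁻⁹) = 2.264×10^4 K.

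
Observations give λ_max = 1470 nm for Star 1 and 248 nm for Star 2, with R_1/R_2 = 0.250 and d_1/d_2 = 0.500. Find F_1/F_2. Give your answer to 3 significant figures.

2.03×10^-4

Wien's law: T_1/T_2 = λ_2/λ_1 = 248/1470 = 0.1687.
L_1/L_2 = (R_1/R_2)²(T_1/T_2)⁴ = (0.250)²(0.1687)⁴ = 5.063×10^-5.
F_1/F_2 = (L_1/L_2)/(d_1/d_2)² = 5.063×10^-5/(0.500)² = 2.025×10^-4.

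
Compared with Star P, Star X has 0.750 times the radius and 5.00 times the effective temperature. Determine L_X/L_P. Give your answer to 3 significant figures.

From the Stefan–Boltzmann law, L ∝ R²T⁴, so
L_X/L_P = (R_X/R_P)² (T_X/T_P)⁴ = (0.750)² × (5.00)⁴ = 0.5625 × 625.0 = 351.6.

352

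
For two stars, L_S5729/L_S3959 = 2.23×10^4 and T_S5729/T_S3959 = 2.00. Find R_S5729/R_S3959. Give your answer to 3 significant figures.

37.3

L ∝ R²T⁴ gives R ∝ √L / T², so
R_S5729/R_S3959 = √(2.23×10^4) / (2.00)² = 149.3 / 4.000 = 37.33.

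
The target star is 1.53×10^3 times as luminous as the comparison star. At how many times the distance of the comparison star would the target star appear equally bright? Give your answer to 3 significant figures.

39.1

Equal flux requires L_t/d_t² = L_c/d_c², so d_t/d_c = √(L_t/L_c)
= √(1.53×10^3) = 39.12.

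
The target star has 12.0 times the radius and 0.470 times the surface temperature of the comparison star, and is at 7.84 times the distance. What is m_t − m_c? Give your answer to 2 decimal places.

L_t/L_c = (12.0)²(0.470)⁴ = 7.027.
F_t/F_c = (L_t/L_c)/(d_t/d_c)² = 7.027/61.47 = 0.1143.
m_t − m_c = −2.5 log₁₀(0.1143) = 2.35.

2.35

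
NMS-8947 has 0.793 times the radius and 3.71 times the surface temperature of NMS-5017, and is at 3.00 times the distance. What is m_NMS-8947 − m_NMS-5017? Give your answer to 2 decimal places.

L_NMS-8947/L_NMS-5017 = (0.793)²(3.71)⁴ = 119.1.
F_NMS-8947/F_NMS-5017 = (L_NMS-8947/L_NMS-5017)/(d_NMS-8947/d_NMS-5017)² = 119.1/9.000 = 13.24.
m_NMS-8947 − m_NMS-5017 = −2.5 log₁₀(13.24) = -2.80.

-2.80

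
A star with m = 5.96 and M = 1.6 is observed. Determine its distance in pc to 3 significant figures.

74.5 pc

m − M = 5 log₁₀(d/10 pc)
5.96 − (1.6) = 4.36 = 5 log₁₀(d/10)
d = 10 × 10^(4.36/5) = 10 × 10^0.872 = 74.47 pc.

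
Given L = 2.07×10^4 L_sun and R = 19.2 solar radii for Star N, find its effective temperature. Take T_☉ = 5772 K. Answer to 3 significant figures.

T/T_☉ = (L/L_☉)^(1/4) / (R/R_☉)^(1/2)
T = 5772 × (2.07×10^4)^(1/4) / √(19.2) = 5772 × 11.99 / 4.382 = 1.580×10^4 K.

1.58×10^4 K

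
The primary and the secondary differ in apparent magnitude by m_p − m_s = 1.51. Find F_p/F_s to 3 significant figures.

0.249

F_p/F_s = 10^(−(m_p − m_s)/2.5) = 10^(-1.51/2.5) = 10^-0.604 = 0.2489.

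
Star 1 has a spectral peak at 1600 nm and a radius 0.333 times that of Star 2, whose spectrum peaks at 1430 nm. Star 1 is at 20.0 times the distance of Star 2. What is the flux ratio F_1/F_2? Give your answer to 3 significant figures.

1.77×10^-4

Wien's law: T_1/T_2 = λ_2/λ_1 = 1430/1600 = 0.8938.
L_1/L_2 = (R_1/R_2)²(T_1/T_2)⁴ = (0.333)²(0.8938)⁴ = 0.07075.
F_1/F_2 = (L_1/L_2)/(d_1/d_2)² = 0.07075/(20.0)² = 1.769×10^-4.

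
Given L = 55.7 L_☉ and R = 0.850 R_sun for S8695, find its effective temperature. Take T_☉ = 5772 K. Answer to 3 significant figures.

1.71×10^4 K

T/T_☉ = (L/L_☉)^(1/4) / (R/R_☉)^(1/2)
T = 5772 × (55.7)^(1/4) / √(0.850) = 5772 × 2.732 / 0.9220 = 1.710×10^4 K.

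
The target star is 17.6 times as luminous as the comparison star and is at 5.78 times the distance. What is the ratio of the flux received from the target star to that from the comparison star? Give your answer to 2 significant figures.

F = L/(4πd²), so F_t/F_c = (L_t/L_c) / (d_t/d_c)²
= 17.6 / (5.78)² = 17.6 / 33.41 = 0.5268.

0.53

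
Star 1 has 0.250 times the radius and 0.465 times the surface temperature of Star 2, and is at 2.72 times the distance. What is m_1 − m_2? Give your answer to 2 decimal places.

L_1/L_2 = (0.250)²(0.465)⁴ = 0.002922.
F_1/F_2 = (L_1/L_2)/(d_1/d_2)² = 0.002922/7.398 = 3.950×10^-4.
m_1 − m_2 = −2.5 log₁₀(3.950×10^-4) = 8.51.

8.51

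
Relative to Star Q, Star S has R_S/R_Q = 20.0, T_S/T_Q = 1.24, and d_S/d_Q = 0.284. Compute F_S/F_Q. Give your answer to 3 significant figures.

L_S/L_Q = (R_S/R_Q)²(T_S/T_Q)⁴ = (20.0)² × (1.24)⁴ = 945.7.
F_S/F_Q = (L_S/L_Q)/(d_S/d_Q)² = 945.7 / (0.284)² = 1.172×10^4.

1.17×10^4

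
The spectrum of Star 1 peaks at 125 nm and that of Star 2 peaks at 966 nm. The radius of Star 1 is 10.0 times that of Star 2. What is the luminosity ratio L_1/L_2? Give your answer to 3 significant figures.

3.57×10^5

Wien's law gives T ∝ 1/λ_max, so T_1/T_2 = λ_2/λ_1 = 966/125 = 7.728.
Then L ∝ R²T⁴ gives L_1/L_2 = (10.0)² × (7.728)⁴ = 100.0 × 3567 = 3.567×10^5.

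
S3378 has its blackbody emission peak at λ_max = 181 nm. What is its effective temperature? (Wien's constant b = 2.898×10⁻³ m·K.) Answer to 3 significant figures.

1.60×10^4 K

T = b/λ_max = 2.898×10⁻³ / (181×10⁻⁹) = 1.601×10^4 K.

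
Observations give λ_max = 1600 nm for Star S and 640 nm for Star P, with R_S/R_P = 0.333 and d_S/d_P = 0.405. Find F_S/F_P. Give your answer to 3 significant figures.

0.0173

Wien's law: T_S/T_P = λ_P/λ_S = 640/1600 = 0.4000.
L_S/L_P = (R_S/R_P)²(T_S/T_P)⁴ = (0.333)²(0.4000)⁴ = 0.002839.
F_S/F_P = (L_S/L_P)/(d_S/d_P)² = 0.002839/(0.405)² = 0.01731.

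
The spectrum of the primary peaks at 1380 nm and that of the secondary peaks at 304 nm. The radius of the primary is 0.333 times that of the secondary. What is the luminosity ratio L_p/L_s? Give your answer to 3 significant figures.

Wien's law gives T ∝ 1/λ_max, so T_p/T_s = λ_s/λ_p = 304/1380 = 0.2203.
Then L ∝ R²T⁴ gives L_p/L_s = (0.333)² × (0.2203)⁴ = 0.1109 × 0.002355 = 2.611×10^-4.

2.61×10^-4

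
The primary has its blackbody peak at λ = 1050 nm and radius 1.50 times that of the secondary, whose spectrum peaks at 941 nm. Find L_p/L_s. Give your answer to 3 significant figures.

1.45

Wien's law gives T ∝ 1/λ_max, so T_p/T_s = λ_s/λ_p = 941/1050 = 0.8962.
Then L ∝ R²T⁴ gives L_p/L_s = (1.50)² × (0.8962)⁴ = 2.250 × 0.6451 = 1.451.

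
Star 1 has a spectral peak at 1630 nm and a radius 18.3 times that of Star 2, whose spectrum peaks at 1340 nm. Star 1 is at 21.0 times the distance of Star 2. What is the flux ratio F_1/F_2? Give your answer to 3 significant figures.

0.347

Wien's law: T_1/T_2 = λ_2/λ_1 = 1340/1630 = 0.8221.
L_1/L_2 = (R_1/R_2)²(T_1/T_2)⁴ = (18.3)²(0.8221)⁴ = 153.0.
F_1/F_2 = (L_1/L_2)/(d_1/d_2)² = 153.0/(21.0)² = 0.3468.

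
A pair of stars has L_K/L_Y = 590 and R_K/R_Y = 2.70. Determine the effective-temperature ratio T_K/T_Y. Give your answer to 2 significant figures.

L ∝ R²T⁴ gives T ∝ (L/R²)^(1/4), so
T_K/T_Y = (590 / 2.70²)^(1/4) = (80.93)^(1/4) = 2.999.

3.0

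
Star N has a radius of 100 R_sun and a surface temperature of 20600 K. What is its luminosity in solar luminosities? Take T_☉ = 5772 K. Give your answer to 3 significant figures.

L/L_☉ = (R/R_☉)² (T/T_☉)⁴ = (100)² × (20600/5772)⁴
       = 1.000×10^4 × (3.569)⁴ = 1.000×10^4 × 162.2 = 1.622×10^6.

1.62×10^6 solar luminosities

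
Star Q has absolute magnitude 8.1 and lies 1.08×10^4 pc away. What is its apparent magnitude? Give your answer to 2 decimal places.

23.27

m = M + 5 log₁₀(d/10 pc) = 8.1 + 5 log₁₀(1.08×10^4/10)
  = 8.1 + 5 × 3.033 = 8.1 + 15.17 = 23.27.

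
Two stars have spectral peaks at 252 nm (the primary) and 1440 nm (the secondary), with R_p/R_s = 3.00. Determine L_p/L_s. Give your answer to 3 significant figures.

Wien's law gives T ∝ 1/λ_max, so T_p/T_s = λ_s/λ_p = 1440/252 = 5.714.
Then L ∝ R²T⁴ gives L_p/L_s = (3.00)² × (5.714)⁴ = 9.000 × 1066 = 9596.

9.60×10^3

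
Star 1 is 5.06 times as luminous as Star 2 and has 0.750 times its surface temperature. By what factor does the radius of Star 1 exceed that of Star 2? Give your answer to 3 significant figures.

4.00

L ∝ R²T⁴ gives R ∝ √L / T², so
R_1/R_2 = √(5.06) / (0.750)² = 2.249 / 0.5625 = 3.999.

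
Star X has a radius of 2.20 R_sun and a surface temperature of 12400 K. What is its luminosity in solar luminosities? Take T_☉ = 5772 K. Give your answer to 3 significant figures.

103 solar luminosities

L/L_☉ = (R/R_☉)² (T/T_☉)⁴ = (2.20)² × (12400/5772)⁴
       = 4.840 × (2.148)⁴ = 4.840 × 21.30 = 103.1.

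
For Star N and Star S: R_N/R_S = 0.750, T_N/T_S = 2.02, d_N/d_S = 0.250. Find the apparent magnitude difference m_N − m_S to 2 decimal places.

L_N/L_S = (0.750)²(2.02)⁴ = 9.365.
F_N/F_S = (L_N/L_S)/(d_N/d_S)² = 9.365/0.06250 = 149.8.
m_N − m_S = −2.5 log₁₀(149.8) = -5.44.

-5.44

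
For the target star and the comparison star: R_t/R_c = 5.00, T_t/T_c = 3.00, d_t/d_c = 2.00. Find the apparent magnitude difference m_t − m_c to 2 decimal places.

L_t/L_c = (5.00)²(3.00)⁴ = 2025.
F_t/F_c = (L_t/L_c)/(d_t/d_c)² = 2025/4.000 = 506.2.
m_t − m_c = −2.5 log₁₀(506.2) = -6.76.

-6.76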